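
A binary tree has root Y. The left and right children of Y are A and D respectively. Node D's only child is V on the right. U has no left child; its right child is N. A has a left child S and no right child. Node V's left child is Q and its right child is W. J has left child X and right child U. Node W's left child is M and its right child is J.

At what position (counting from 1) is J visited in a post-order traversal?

Post-order visits the left subtree, then the right subtree, then the node.
At Y: go left to A.
  At A: go left to S.
    S is a leaf — visit S.
  At A: no right child.
  Visit A.
At Y: go right to D.
  At D: no left child.
  At D: go right to V.
    At V: go left to Q.
      Q is a leaf — visit Q.
    At V: go right to W.
      At W: go left to M.
        M is a leaf — visit M.
      At W: go right to J.
        At J: go left to X.
          X is a leaf — visit X.
        At J: go right to U.
          At U: no left child.
          At U: go right to N.
            N is a leaf — visit N.
          Visit U.
        Visit J.
      Visit W.
    Visit V.
  Visit D.
Visit Y.
Full post-order sequence: S, A, Q, M, X, N, U, J, W, V, D, Y.

8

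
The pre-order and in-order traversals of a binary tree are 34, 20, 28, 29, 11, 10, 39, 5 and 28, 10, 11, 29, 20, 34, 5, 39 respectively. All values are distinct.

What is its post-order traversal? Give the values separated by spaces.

10 11 29 28 20 5 39 34

The first element of pre-order is the root; it splits in-order into left and right subtrees.
Root 34: left subtree has 5 nodes {28, 10, 11, 29, 20}, right has 2 {5, 39}.
  Root 20: left subtree has 4 nodes {28, 10, 11, 29}, right has 0 { }.
    Root 28: left subtree has 0 nodes { }, right has 3 {10, 11, 29}.
      Root 29: left subtree has 2 nodes {10, 11}, right has 0 { }.
        Root 11: left subtree has 1 node {10}, right has 0 { }.
  Root 39: left subtree has 1 node {5}, right has 0 { }.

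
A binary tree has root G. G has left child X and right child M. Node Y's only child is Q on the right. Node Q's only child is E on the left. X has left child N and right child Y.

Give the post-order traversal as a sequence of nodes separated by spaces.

N E Q Y X M G

Post-order visits the left subtree, then the right subtree, then the node.
At G: go left to X.
  At X: go left to N.
    N is a leaf — visit N.
  At X: go right to Y.
    At Y: no left child.
    At Y: go right to Q.
      At Q: go left to E.
        E is a leaf — visit E.
      At Q: no right child.
      Visit Q.
    Visit Y.
  Visit X.
At G: go right to M.
  M is a leaf — visit M.
Visit G.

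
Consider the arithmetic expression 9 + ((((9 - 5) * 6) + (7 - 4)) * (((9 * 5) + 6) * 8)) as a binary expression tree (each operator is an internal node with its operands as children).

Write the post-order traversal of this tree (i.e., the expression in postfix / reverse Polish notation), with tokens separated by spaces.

Post-order on an expression tree gives postfix notation: for each operator, emit left operand, right operand, then the operator.

9 9 5 - 6 * 7 4 - + 9 5 * 6 + 8 * * +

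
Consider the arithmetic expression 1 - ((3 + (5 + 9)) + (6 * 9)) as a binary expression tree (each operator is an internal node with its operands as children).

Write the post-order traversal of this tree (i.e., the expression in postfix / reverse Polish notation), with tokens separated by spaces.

1 3 5 9 + + 6 9 * + -

Post-order on an expression tree gives postfix notation: for each operator, emit left operand, right operand, then the operator.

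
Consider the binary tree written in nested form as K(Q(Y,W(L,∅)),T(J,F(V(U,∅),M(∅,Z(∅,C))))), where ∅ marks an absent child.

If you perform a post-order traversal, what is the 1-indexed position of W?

3

Post-order visits the left subtree, then the right subtree, then the node.
At K: go left to Q.
  At Q: go left to Y.
    Y is a leaf — visit Y.
  At Q: go right to W.
    At W: go left to L.
      L is a leaf — visit L.
    At W: no right child.
    Visit W.
  Visit Q.
At K: go right to T.
  At T: go left to J.
    J is a leaf — visit J.
  At T: go right to F.
    At F: go left to V.
      At V: go left to U.
        U is a leaf — visit U.
      At V: no right child.
      Visit V.
    At F: go right to M.
      At M: no left child.
      At M: go right to Z.
        At Z: no left child.
        At Z: go right to C.
          C is a leaf — visit C.
        Visit Z.
      Visit M.
    Visit F.
  Visit T.
Visit K.
Full post-order sequence: Y, L, W, Q, J, U, V, C, Z, M, F, T, K.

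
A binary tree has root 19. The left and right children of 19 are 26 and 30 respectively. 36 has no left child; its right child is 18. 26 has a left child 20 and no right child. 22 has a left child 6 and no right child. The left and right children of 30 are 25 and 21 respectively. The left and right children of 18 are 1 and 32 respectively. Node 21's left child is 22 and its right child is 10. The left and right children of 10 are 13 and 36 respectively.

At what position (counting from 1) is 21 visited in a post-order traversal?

Post-order visits the left subtree, then the right subtree, then the node.
At 19: go left to 26.
  At 26: go left to 20.
    20 is a leaf — visit 20.
  At 26: no right child.
  Visit 26.
At 19: go right to 30.
  At 30: go left to 25.
    25 is a leaf — visit 25.
  At 30: go right to 21.
    At 21: go left to 22.
      At 22: go left to 6.
        6 is a leaf — visit 6.
      At 22: no right child.
      Visit 22.
    At 21: go right to 10.
      At 10: go left to 13.
        13 is a leaf — visit 13.
      At 10: go right to 36.
        At 36: no left child.
        At 36: go right to 18.
          At 18: go left to 1.
            1 is a leaf — visit 1.
          At 18: go right to 32.
            32 is a leaf — visit 32.
          Visit 18.
        Visit 36.
      Visit 10.
    Visit 21.
  Visit 30.
Visit 19.
Full post-order sequence: 20, 26, 25, 6, 22, 13, 1, 32, 18, 36, 10, 21, 30, 19.

12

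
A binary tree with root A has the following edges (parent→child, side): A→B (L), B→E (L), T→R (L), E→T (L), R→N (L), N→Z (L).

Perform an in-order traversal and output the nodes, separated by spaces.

In-order visits the left subtree, then the node, then the right subtree.
At A: go left to B.
  At B: go left to E.
    At E: go left to T.
      At T: go left to R.
        At R: go left to N.
          At N: go left to Z.
            Z is a leaf — visit Z.
          Visit N.
          At N: no right child.
        Visit R.
        At R: no right child.
      Visit T.
      At T: no right child.
    Visit E.
    At E: no right child.
  Visit B.
  At B: no right child.
Visit A.
At A: no right child.

Z N R T E B A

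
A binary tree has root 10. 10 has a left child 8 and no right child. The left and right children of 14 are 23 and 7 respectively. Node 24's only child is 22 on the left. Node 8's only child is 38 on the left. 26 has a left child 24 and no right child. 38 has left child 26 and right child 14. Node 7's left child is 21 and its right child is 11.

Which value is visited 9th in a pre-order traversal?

Pre-order visits the node, then its left subtree, then its right subtree.
Visit 10.
At 10: go left to 8.
  Visit 8.
  At 8: go left to 38.
    Visit 38.
    At 38: go left to 26.
      Visit 26.
      At 26: go left to 24.
        Visit 24.
        At 24: go left to 22.
          22 is a leaf — visit 22.
        At 24: no right child.
      At 26: no right child.
    At 38: go right to 14.
      Visit 14.
      At 14: go left to 23.
        23 is a leaf — visit 23.
      At 14: go right to 7.
        Visit 7.
        At 7: go left to 21.
          21 is a leaf — visit 21.
        At 7: go right to 11.
          11 is a leaf — visit 11.
  At 8: no right child.
At 10: no right child.
Full pre-order sequence: 10, 8, 38, 26, 24, 22, 14, 23, 7, 21, 11.

7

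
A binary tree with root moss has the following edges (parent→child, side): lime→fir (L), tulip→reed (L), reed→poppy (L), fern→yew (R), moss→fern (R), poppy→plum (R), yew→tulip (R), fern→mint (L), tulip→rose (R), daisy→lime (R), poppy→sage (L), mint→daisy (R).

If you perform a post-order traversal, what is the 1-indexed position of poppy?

Post-order visits the left subtree, then the right subtree, then the node.
At moss: no left child.
At moss: go right to fern.
  At fern: go left to mint.
    At mint: no left child.
    At mint: go right to daisy.
      At daisy: no left child.
      At daisy: go right to lime.
        At lime: go left to fir.
          fir is a leaf — visit fir.
        At lime: no right child.
        Visit lime.
      Visit daisy.
    Visit mint.
  At fern: go right to yew.
    At yew: no left child.
    At yew: go right to tulip.
      At tulip: go left to reed.
        At reed: go left to poppy.
          At poppy: go left to sage.
            sage is a leaf — visit sage.
          At poppy: go right to plum.
            plum is a leaf — visit plum.
          Visit poppy.
        At reed: no right child.
        Visit reed.
      At tulip: go right to rose.
        rose is a leaf — visit rose.
      Visit tulip.
    Visit yew.
  Visit fern.
Visit moss.
Full post-order sequence: fir, lime, daisy, mint, sage, plum, poppy, reed, rose, tulip, yew, fern, moss.

7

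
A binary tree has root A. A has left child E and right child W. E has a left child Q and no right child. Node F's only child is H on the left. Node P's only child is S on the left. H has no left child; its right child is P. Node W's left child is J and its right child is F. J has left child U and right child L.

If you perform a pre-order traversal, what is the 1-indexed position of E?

Pre-order visits the node, then its left subtree, then its right subtree.
Visit A.
At A: go left to E.
  Visit E.
  At E: go left to Q.
    Q is a leaf — visit Q.
  At E: no right child.
At A: go right to W.
  Visit W.
  At W: go left to J.
    Visit J.
    At J: go left to U.
      U is a leaf — visit U.
    At J: go right to L.
      L is a leaf — visit L.
  At W: go right to F.
    Visit F.
    At F: go left to H.
      Visit H.
      At H: no left child.
      At H: go right to P.
        Visit P.
        At P: go left to S.
          S is a leaf — visit S.
        At P: no right child.
    At F: no right child.
Full pre-order sequence: A, E, Q, W, J, U, L, F, H, P, S.

2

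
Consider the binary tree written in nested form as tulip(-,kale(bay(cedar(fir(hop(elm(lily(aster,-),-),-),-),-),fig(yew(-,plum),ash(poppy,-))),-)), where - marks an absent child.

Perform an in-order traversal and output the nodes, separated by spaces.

In-order visits the left subtree, then the node, then the right subtree.
At tulip: no left child.
Visit tulip.
At tulip: go right to kale.
  At kale: go left to bay.
    At bay: go left to cedar.
      At cedar: go left to fir.
        At fir: go left to hop.
          At hop: go left to elm.
            At elm: go left to lily.
              At lily: go left to aster.
                aster is a leaf — visit aster.
              Visit lily.
              At lily: no right child.
            Visit elm.
            At elm: no right child.
          Visit hop.
          At hop: no right child.
        Visit fir.
        At fir: no right child.
      Visit cedar.
      At cedar: no right child.
    Visit bay.
    At bay: go right to fig.
      At fig: go left to yew.
        At yew: no left child.
        Visit yew.
        At yew: go right to plum.
          plum is a leaf — visit plum.
      Visit fig.
      At fig: go right to ash.
        At ash: go left to poppy.
          poppy is a leaf — visit poppy.
        Visit ash.
        At ash: no right child.
  Visit kale.
  At kale: no right child.

tulip aster lily elm hop fir cedar bay yew plum fig poppy ash kale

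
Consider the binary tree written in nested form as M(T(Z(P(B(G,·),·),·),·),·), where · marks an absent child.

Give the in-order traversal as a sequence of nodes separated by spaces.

In-order visits the left subtree, then the node, then the right subtree.
At M: go left to T.
  At T: go left to Z.
    At Z: go left to P.
      At P: go left to B.
        At B: go left to G.
          G is a leaf — visit G.
        Visit B.
        At B: no right child.
      Visit P.
      At P: no right child.
    Visit Z.
    At Z: no right child.
  Visit T.
  At T: no right child.
Visit M.
At M: no right child.

G B P Z T M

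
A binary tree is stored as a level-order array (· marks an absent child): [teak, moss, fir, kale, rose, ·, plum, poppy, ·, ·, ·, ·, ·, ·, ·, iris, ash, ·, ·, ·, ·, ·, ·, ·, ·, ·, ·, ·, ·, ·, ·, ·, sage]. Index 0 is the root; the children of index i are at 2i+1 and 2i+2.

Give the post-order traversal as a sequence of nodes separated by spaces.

sage iris ash poppy kale rose moss plum fir teak

Post-order visits the left subtree, then the right subtree, then the node.
At teak: go left to moss.
  At moss: go left to kale.
    At kale: go left to poppy.
      At poppy: go left to iris.
        At iris: no left child.
        At iris: go right to sage.
          sage is a leaf — visit sage.
        Visit iris.
      At poppy: go right to ash.
        ash is a leaf — visit ash.
      Visit poppy.
    At kale: no right child.
    Visit kale.
  At moss: go right to rose.
    rose is a leaf — visit rose.
  Visit moss.
At teak: go right to fir.
  At fir: no left child.
  At fir: go right to plum.
    plum is a leaf — visit plum.
  Visit fir.
Visit teak.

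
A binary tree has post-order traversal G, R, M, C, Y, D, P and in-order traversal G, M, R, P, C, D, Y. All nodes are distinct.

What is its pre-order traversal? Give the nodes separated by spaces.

The last element of post-order is the root; it splits in-order into left and right subtrees.
Root P: left subtree has 3 nodes {G, M, R}, right has 3 {C, D, Y}.
  Root M: left subtree has 1 node {G}, right has 1 {R}.
  Root D: left subtree has 1 node {C}, right has 1 {Y}.

P M G R D C Y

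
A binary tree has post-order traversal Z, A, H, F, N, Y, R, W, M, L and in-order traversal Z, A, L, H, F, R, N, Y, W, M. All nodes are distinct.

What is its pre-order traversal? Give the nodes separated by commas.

The last element of post-order is the root; it splits in-order into left and right subtrees.
Root L: left subtree has 2 nodes {Z, A}, right has 7 {H, F, R, N, Y, W, M}.
  Root A: left subtree has 1 node {Z}, right has 0 { }.
  Root M: left subtree has 6 nodes {H, F, R, N, Y, W}, right has 0 { }.
    Root W: left subtree has 5 nodes {H, F, R, N, Y}, right has 0 { }.
      Root R: left subtree has 2 nodes {H, F}, right has 2 {N, Y}.
        Root F: left subtree has 1 node {H}, right has 0 { }.
        Root Y: left subtree has 1 node {N}, right has 0 { }.

L, A, Z, M, W, R, F, H, Y, N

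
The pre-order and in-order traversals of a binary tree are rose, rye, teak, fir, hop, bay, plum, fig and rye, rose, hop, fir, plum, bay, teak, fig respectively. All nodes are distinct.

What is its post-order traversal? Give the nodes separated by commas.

rye, hop, plum, bay, fir, fig, teak, rose

The first element of pre-order is the root; it splits in-order into left and right subtrees.
Root rose: left subtree has 1 node {rye}, right has 6 {hop, fir, plum, bay, teak, fig}.
  Root teak: left subtree has 4 nodes {hop, fir, plum, bay}, right has 1 {fig}.
    Root fir: left subtree has 1 node {hop}, right has 2 {plum, bay}.
      Root bay: left subtree has 1 node {plum}, right has 0 { }.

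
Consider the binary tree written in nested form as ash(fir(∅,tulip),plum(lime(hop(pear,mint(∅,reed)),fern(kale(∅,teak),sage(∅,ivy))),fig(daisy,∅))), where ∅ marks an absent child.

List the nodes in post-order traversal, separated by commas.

tulip, fir, pear, reed, mint, hop, teak, kale, ivy, sage, fern, lime, daisy, fig, plum, ash

Post-order visits the left subtree, then the right subtree, then the node.
At ash: go left to fir.
  At fir: no left child.
  At fir: go right to tulip.
    tulip is a leaf — visit tulip.
  Visit fir.
At ash: go right to plum.
  At plum: go left to lime.
    At lime: go left to hop.
      At hop: go left to pear.
        pear is a leaf — visit pear.
      At hop: go right to mint.
        At mint: no left child.
        At mint: go right to reed.
          reed is a leaf — visit reed.
        Visit mint.
      Visit hop.
    At lime: go right to fern.
      At fern: go left to kale.
        At kale: no left child.
        At kale: go right to teak.
          teak is a leaf — visit teak.
        Visit kale.
      At fern: go right to sage.
        At sage: no left child.
        At sage: go right to ivy.
          ivy is a leaf — visit ivy.
        Visit sage.
      Visit fern.
    Visit lime.
  At plum: go right to fig.
    At fig: go left to daisy.
      daisy is a leaf — visit daisy.
    At fig: no right child.
    Visit fig.
  Visit plum.
Visit ash.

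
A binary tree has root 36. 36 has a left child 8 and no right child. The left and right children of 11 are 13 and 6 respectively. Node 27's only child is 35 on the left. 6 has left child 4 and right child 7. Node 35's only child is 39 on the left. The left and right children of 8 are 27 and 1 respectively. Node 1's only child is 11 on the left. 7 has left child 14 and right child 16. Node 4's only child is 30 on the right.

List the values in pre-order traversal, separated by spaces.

36 8 27 35 39 1 11 13 6 4 30 7 14 16

Pre-order visits the node, then its left subtree, then its right subtree.
Visit 36.
At 36: go left to 8.
  Visit 8.
  At 8: go left to 27.
    Visit 27.
    At 27: go left to 35.
      Visit 35.
      At 35: go left to 39.
        39 is a leaf — visit 39.
      At 35: no right child.
    At 27: no right child.
  At 8: go right to 1.
    Visit 1.
    At 1: go left to 11.
      Visit 11.
      At 11: go left to 13.
        13 is a leaf — visit 13.
      At 11: go right to 6.
        Visit 6.
        At 6: go left to 4.
          Visit 4.
          At 4: no left child.
          At 4: go right to 30.
            30 is a leaf — visit 30.
        At 6: go right to 7.
          Visit 7.
          At 7: go left to 14.
            14 is a leaf — visit 14.
          At 7: go right to 16.
            16 is a leaf — visit 16.
    At 1: no right child.
At 36: no right child.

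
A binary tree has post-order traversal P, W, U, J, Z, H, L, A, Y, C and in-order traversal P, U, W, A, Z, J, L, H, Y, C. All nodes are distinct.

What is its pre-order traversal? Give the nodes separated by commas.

C, Y, A, U, P, W, L, Z, J, H

The last element of post-order is the root; it splits in-order into left and right subtrees.
Root C: left subtree has 9 nodes {P, U, W, A, Z, J, L, H, Y}, right has 0 { }.
  Root Y: left subtree has 8 nodes {P, U, W, A, Z, J, L, H}, right has 0 { }.
    Root A: left subtree has 3 nodes {P, U, W}, right has 4 {Z, J, L, H}.
      Root U: left subtree has 1 node {P}, right has 1 {W}.
      Root L: left subtree has 2 nodes {Z, J}, right has 1 {H}.
        Root Z: left subtree has 0 nodes { }, right has 1 {J}.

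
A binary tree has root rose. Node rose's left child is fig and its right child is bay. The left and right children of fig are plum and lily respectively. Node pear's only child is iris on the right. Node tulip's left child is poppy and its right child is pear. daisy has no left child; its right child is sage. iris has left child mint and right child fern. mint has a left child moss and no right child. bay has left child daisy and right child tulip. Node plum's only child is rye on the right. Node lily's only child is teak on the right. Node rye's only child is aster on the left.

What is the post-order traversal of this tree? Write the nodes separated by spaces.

Post-order visits the left subtree, then the right subtree, then the node.
At rose: go left to fig.
  At fig: go left to plum.
    At plum: no left child.
    At plum: go right to rye.
      At rye: go left to aster.
        aster is a leaf — visit aster.
      At rye: no right child.
      Visit rye.
    Visit plum.
  At fig: go right to lily.
    At lily: no left child.
    At lily: go right to teak.
      teak is a leaf — visit teak.
    Visit lily.
  Visit fig.
At rose: go right to bay.
  At bay: go left to daisy.
    At daisy: no left child.
    At daisy: go right to sage.
      sage is a leaf — visit sage.
    Visit daisy.
  At bay: go right to tulip.
    At tulip: go left to poppy.
      poppy is a leaf — visit poppy.
    At tulip: go right to pear.
      At pear: no left child.
      At pear: go right to iris.
        At iris: go left to mint.
          At mint: go left to moss.
            moss is a leaf — visit moss.
          At mint: no right child.
          Visit mint.
        At iris: go right to fern.
          fern is a leaf — visit fern.
        Visit iris.
      Visit pear.
    Visit tulip.
  Visit bay.
Visit rose.

aster rye plum teak lily fig sage daisy poppy moss mint fern iris pear tulip bay rose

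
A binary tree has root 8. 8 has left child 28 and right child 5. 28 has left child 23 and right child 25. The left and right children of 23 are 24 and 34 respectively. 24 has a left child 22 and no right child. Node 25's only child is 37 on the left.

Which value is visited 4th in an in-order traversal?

34

In-order visits the left subtree, then the node, then the right subtree.
At 8: go left to 28.
  At 28: go left to 23.
    At 23: go left to 24.
      At 24: go left to 22.
        22 is a leaf — visit 22.
      Visit 24.
      At 24: no right child.
    Visit 23.
    At 23: go right to 34.
      34 is a leaf — visit 34.
  Visit 28.
  At 28: go right to 25.
    At 25: go left to 37.
      37 is a leaf — visit 37.
    Visit 25.
    At 25: no right child.
Visit 8.
At 8: go right to 5.
  5 is a leaf — visit 5.
Full in-order sequence: 22, 24, 23, 34, 28, 37, 25, 8, 5.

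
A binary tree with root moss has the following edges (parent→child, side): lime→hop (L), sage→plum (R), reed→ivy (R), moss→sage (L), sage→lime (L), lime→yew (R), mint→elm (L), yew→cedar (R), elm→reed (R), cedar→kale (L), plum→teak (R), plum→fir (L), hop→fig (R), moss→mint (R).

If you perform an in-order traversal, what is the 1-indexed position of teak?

10

In-order visits the left subtree, then the node, then the right subtree.
At moss: go left to sage.
  At sage: go left to lime.
    At lime: go left to hop.
      At hop: no left child.
      Visit hop.
      At hop: go right to fig.
        fig is a leaf — visit fig.
    Visit lime.
    At lime: go right to yew.
      At yew: no left child.
      Visit yew.
      At yew: go right to cedar.
        At cedar: go left to kale.
          kale is a leaf — visit kale.
        Visit cedar.
        At cedar: no right child.
  Visit sage.
  At sage: go right to plum.
    At plum: go left to fir.
      fir is a leaf — visit fir.
    Visit plum.
    At plum: go right to teak.
      teak is a leaf — visit teak.
Visit moss.
At moss: go right to mint.
  At mint: go left to elm.
    At elm: no left child.
    Visit elm.
    At elm: go right to reed.
      At reed: no left child.
      Visit reed.
      At reed: go right to ivy.
        ivy is a leaf — visit ivy.
  Visit mint.
  At mint: no right child.
Full in-order sequence: hop, fig, lime, yew, kale, cedar, sage, fir, plum, teak, moss, elm, reed, ivy, mint.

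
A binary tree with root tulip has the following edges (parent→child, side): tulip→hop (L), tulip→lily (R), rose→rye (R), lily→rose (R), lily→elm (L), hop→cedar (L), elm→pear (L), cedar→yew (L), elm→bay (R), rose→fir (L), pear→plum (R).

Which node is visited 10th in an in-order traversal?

In-order visits the left subtree, then the node, then the right subtree.
At tulip: go left to hop.
  At hop: go left to cedar.
    At cedar: go left to yew.
      yew is a leaf — visit yew.
    Visit cedar.
    At cedar: no right child.
  Visit hop.
  At hop: no right child.
Visit tulip.
At tulip: go right to lily.
  At lily: go left to elm.
    At elm: go left to pear.
      At pear: no left child.
      Visit pear.
      At pear: go right to plum.
        plum is a leaf — visit plum.
    Visit elm.
    At elm: go right to bay.
      bay is a leaf — visit bay.
  Visit lily.
  At lily: go right to rose.
    At rose: go left to fir.
      fir is a leaf — visit fir.
    Visit rose.
    At rose: go right to rye.
      rye is a leaf — visit rye.
Full in-order sequence: yew, cedar, hop, tulip, pear, plum, elm, bay, lily, fir, rose, rye.

fir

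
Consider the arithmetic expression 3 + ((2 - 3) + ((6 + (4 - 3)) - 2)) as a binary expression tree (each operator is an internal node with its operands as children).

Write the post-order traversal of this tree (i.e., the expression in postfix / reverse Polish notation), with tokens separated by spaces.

3 2 3 - 6 4 3 - + 2 - + +

Post-order on an expression tree gives postfix notation: for each operator, emit left operand, right operand, then the operator.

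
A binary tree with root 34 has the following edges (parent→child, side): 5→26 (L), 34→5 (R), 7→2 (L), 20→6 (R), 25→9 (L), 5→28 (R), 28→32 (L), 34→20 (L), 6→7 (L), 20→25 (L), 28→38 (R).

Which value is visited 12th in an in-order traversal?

38

In-order visits the left subtree, then the node, then the right subtree.
At 34: go left to 20.
  At 20: go left to 25.
    At 25: go left to 9.
      9 is a leaf — visit 9.
    Visit 25.
    At 25: no right child.
  Visit 20.
  At 20: go right to 6.
    At 6: go left to 7.
      At 7: go left to 2.
        2 is a leaf — visit 2.
      Visit 7.
      At 7: no right child.
    Visit 6.
    At 6: no right child.
Visit 34.
At 34: go right to 5.
  At 5: go left to 26.
    26 is a leaf — visit 26.
  Visit 5.
  At 5: go right to 28.
    At 28: go left to 32.
      32 is a leaf — visit 32.
    Visit 28.
    At 28: go right to 38.
      38 is a leaf — visit 38.
Full in-order sequence: 9, 25, 20, 2, 7, 6, 34, 26, 5, 32, 28, 38.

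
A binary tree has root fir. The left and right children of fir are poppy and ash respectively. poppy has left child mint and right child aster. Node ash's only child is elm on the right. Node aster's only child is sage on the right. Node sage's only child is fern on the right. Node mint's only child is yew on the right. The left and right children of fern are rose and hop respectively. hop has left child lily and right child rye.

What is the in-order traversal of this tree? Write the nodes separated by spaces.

In-order visits the left subtree, then the node, then the right subtree.
At fir: go left to poppy.
  At poppy: go left to mint.
    At mint: no left child.
    Visit mint.
    At mint: go right to yew.
      yew is a leaf — visit yew.
  Visit poppy.
  At poppy: go right to aster.
    At aster: no left child.
    Visit aster.
    At aster: go right to sage.
      At sage: no left child.
      Visit sage.
      At sage: go right to fern.
        At fern: go left to rose.
          rose is a leaf — visit rose.
        Visit fern.
        At fern: go right to hop.
          At hop: go left to lily.
            lily is a leaf — visit lily.
          Visit hop.
          At hop: go right to rye.
            rye is a leaf — visit rye.
Visit fir.
At fir: go right to ash.
  At ash: no left child.
  Visit ash.
  At ash: go right to elm.
    elm is a leaf — visit elm.

mint yew poppy aster sage rose fern lily hop rye fir ash elm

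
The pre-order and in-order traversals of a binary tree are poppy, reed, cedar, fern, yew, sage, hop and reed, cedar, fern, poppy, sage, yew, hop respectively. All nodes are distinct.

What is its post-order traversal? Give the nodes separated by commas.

fern, cedar, reed, sage, hop, yew, poppy

The first element of pre-order is the root; it splits in-order into left and right subtrees.
Root poppy: left subtree has 3 nodes {reed, cedar, fern}, right has 3 {sage, yew, hop}.
  Root reed: left subtree has 0 nodes { }, right has 2 {cedar, fern}.
    Root cedar: left subtree has 0 nodes { }, right has 1 {fern}.
  Root yew: left subtree has 1 node {sage}, right has 1 {hop}.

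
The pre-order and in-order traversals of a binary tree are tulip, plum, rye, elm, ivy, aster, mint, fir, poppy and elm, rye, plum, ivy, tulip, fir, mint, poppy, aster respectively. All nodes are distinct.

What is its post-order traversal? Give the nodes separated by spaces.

elm rye ivy plum fir poppy mint aster tulip

The first element of pre-order is the root; it splits in-order into left and right subtrees.
Root tulip: left subtree has 4 nodes {elm, rye, plum, ivy}, right has 4 {fir, mint, poppy, aster}.
  Root plum: left subtree has 2 nodes {elm, rye}, right has 1 {ivy}.
    Root rye: left subtree has 1 node {elm}, right has 0 { }.
  Root aster: left subtree has 3 nodes {fir, mint, poppy}, right has 0 { }.
    Root mint: left subtree has 1 node {fir}, right has 1 {poppy}.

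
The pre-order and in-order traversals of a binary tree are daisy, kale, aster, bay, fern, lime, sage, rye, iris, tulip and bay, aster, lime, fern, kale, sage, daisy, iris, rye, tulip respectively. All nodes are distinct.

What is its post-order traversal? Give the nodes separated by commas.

bay, lime, fern, aster, sage, kale, iris, tulip, rye, daisy

The first element of pre-order is the root; it splits in-order into left and right subtrees.
Root daisy: left subtree has 6 nodes {bay, aster, lime, fern, kale, sage}, right has 3 {iris, rye, tulip}.
  Root kale: left subtree has 4 nodes {bay, aster, lime, fern}, right has 1 {sage}.
    Root aster: left subtree has 1 node {bay}, right has 2 {lime, fern}.
      Root fern: left subtree has 1 node {lime}, right has 0 { }.
  Root rye: left subtree has 1 node {iris}, right has 1 {tulip}.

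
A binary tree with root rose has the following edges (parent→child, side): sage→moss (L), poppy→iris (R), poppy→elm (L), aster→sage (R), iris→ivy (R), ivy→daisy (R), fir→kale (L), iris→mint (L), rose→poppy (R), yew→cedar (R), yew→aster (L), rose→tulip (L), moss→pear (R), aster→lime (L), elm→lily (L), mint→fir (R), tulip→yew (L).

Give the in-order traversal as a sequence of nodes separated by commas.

lime, aster, moss, pear, sage, yew, cedar, tulip, rose, lily, elm, poppy, mint, kale, fir, iris, ivy, daisy

In-order visits the left subtree, then the node, then the right subtree.
At rose: go left to tulip.
  At tulip: go left to yew.
    At yew: go left to aster.
      At aster: go left to lime.
        lime is a leaf — visit lime.
      Visit aster.
      At aster: go right to sage.
        At sage: go left to moss.
          At moss: no left child.
          Visit moss.
          At moss: go right to pear.
            pear is a leaf — visit pear.
        Visit sage.
        At sage: no right child.
    Visit yew.
    At yew: go right to cedar.
      cedar is a leaf — visit cedar.
  Visit tulip.
  At tulip: no right child.
Visit rose.
At rose: go right to poppy.
  At poppy: go left to elm.
    At elm: go left to lily.
      lily is a leaf — visit lily.
    Visit elm.
    At elm: no right child.
  Visit poppy.
  At poppy: go right to iris.
    At iris: go left to mint.
      At mint: no left child.
      Visit mint.
      At mint: go right to fir.
        At fir: go left to kale.
          kale is a leaf — visit kale.
        Visit fir.
        At fir: no right child.
    Visit iris.
    At iris: go right to ivy.
      At ivy: no left child.
      Visit ivy.
      At ivy: go right to daisy.
        daisy is a leaf — visit daisy.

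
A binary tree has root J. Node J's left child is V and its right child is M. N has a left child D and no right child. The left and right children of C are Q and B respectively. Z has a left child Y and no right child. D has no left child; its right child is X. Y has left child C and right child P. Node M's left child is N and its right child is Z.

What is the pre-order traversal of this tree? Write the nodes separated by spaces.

Pre-order visits the node, then its left subtree, then its right subtree.
Visit J.
At J: go left to V.
  V is a leaf — visit V.
At J: go right to M.
  Visit M.
  At M: go left to N.
    Visit N.
    At N: go left to D.
      Visit D.
      At D: no left child.
      At D: go right to X.
        X is a leaf — visit X.
    At N: no right child.
  At M: go right to Z.
    Visit Z.
    At Z: go left to Y.
      Visit Y.
      At Y: go left to C.
        Visit C.
        At C: go left to Q.
          Q is a leaf — visit Q.
        At C: go right to B.
          B is a leaf — visit B.
      At Y: go right to P.
        P is a leaf — visit P.
    At Z: no right child.

J V M N D X Z Y C Q B P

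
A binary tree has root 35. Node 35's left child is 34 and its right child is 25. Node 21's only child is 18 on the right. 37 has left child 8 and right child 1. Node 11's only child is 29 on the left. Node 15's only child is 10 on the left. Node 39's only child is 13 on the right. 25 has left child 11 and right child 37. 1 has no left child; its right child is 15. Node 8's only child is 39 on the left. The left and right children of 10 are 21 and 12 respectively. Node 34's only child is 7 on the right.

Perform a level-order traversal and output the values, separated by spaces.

Level-order visits nodes level by level from the root, left to right within each level.
Level 0: 35
Level 1: 34, 25
Level 2: 7, 11, 37
Level 3: 29, 8, 1
Level 4: 39, 15
Level 5: 13, 10
Level 6: 21, 12
Level 7: 18

35 34 25 7 11 37 29 8 1 39 15 13 10 21 12 18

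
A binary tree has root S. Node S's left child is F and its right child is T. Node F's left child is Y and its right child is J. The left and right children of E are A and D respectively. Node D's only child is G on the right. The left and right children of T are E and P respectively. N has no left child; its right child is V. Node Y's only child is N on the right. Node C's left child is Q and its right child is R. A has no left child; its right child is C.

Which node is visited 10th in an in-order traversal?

In-order visits the left subtree, then the node, then the right subtree.
At S: go left to F.
  At F: go left to Y.
    At Y: no left child.
    Visit Y.
    At Y: go right to N.
      At N: no left child.
      Visit N.
      At N: go right to V.
        V is a leaf — visit V.
  Visit F.
  At F: go right to J.
    J is a leaf — visit J.
Visit S.
At S: go right to T.
  At T: go left to E.
    At E: go left to A.
      At A: no left child.
      Visit A.
      At A: go right to C.
        At C: go left to Q.
          Q is a leaf — visit Q.
        Visit C.
        At C: go right to R.
          R is a leaf — visit R.
    Visit E.
    At E: go right to D.
      At D: no left child.
      Visit D.
      At D: go right to G.
        G is a leaf — visit G.
  Visit T.
  At T: go right to P.
    P is a leaf — visit P.
Full in-order sequence: Y, N, V, F, J, S, A, Q, C, R, E, D, G, T, P.

R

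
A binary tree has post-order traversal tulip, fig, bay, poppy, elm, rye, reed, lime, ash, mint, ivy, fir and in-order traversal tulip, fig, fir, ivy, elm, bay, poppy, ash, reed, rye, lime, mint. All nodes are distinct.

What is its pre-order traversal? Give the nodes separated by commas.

fir, fig, tulip, ivy, mint, ash, elm, poppy, bay, lime, reed, rye

The last element of post-order is the root; it splits in-order into left and right subtrees.
Root fir: left subtree has 2 nodes {tulip, fig}, right has 9 {ivy, elm, bay, poppy, ash, reed, rye, lime, mint}.
  Root fig: left subtree has 1 node {tulip}, right has 0 { }.
  Root ivy: left subtree has 0 nodes { }, right has 8 {elm, bay, poppy, ash, reed, rye, lime, mint}.
    Root mint: left subtree has 7 nodes {elm, bay, poppy, ash, reed, rye, lime}, right has 0 { }.
      Root ash: left subtree has 3 nodes {elm, bay, poppy}, right has 3 {reed, rye, lime}.
        Root elm: left subtree has 0 nodes { }, right has 2 {bay, poppy}.
          Root poppy: left subtree has 1 node {bay}, right has 0 { }.
        Root lime: left subtree has 2 nodes {reed, rye}, right has 0 { }.
          Root reed: left subtree has 0 nodes { }, right has 1 {rye}.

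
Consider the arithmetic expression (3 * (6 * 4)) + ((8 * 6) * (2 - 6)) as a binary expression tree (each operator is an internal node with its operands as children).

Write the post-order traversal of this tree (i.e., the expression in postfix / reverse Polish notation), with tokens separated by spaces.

3 6 4 * * 8 6 * 2 6 - * +

Post-order on an expression tree gives postfix notation: for each operator, emit left operand, right operand, then the operator.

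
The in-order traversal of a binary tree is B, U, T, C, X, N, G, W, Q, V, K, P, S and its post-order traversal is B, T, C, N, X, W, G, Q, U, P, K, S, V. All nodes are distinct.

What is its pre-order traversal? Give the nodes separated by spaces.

The last element of post-order is the root; it splits in-order into left and right subtrees.
Root V: left subtree has 9 nodes {B, U, T, C, X, N, G, W, Q}, right has 3 {K, P, S}.
  Root U: left subtree has 1 node {B}, right has 7 {T, C, X, N, G, W, Q}.
    Root Q: left subtree has 6 nodes {T, C, X, N, G, W}, right has 0 { }.
      Root G: left subtree has 4 nodes {T, C, X, N}, right has 1 {W}.
        Root X: left subtree has 2 nodes {T, C}, right has 1 {N}.
          Root C: left subtree has 1 node {T}, right has 0 { }.
  Root S: left subtree has 2 nodes {K, P}, right has 0 { }.
    Root K: left subtree has 0 nodes { }, right has 1 {P}.

V U B Q G X C T N W S K P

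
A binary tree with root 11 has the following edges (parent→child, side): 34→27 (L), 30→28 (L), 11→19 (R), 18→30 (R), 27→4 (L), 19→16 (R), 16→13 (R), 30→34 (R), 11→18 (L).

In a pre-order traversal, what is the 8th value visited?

19

Pre-order visits the node, then its left subtree, then its right subtree.
Visit 11.
At 11: go left to 18.
  Visit 18.
  At 18: no left child.
  At 18: go right to 30.
    Visit 30.
    At 30: go left to 28.
      28 is a leaf — visit 28.
    At 30: go right to 34.
      Visit 34.
      At 34: go left to 27.
        Visit 27.
        At 27: go left to 4.
          4 is a leaf — visit 4.
        At 27: no right child.
      At 34: no right child.
At 11: go right to 19.
  Visit 19.
  At 19: no left child.
  At 19: go right to 16.
    Visit 16.
    At 16: no left child.
    At 16: go right to 13.
      13 is a leaf — visit 13.
Full pre-order sequence: 11, 18, 30, 28, 34, 27, 4, 19, 16, 13.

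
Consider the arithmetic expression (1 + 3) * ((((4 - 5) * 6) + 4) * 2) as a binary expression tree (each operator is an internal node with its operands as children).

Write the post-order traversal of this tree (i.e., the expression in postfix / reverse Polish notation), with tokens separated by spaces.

Post-order on an expression tree gives postfix notation: for each operator, emit left operand, right operand, then the operator.

1 3 + 4 5 - 6 * 4 + 2 * *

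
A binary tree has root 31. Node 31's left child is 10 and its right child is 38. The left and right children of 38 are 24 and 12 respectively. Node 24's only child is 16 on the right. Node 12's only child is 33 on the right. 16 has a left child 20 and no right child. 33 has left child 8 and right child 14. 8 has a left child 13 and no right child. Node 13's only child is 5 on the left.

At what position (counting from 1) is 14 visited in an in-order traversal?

12

In-order visits the left subtree, then the node, then the right subtree.
At 31: go left to 10.
  10 is a leaf — visit 10.
Visit 31.
At 31: go right to 38.
  At 38: go left to 24.
    At 24: no left child.
    Visit 24.
    At 24: go right to 16.
      At 16: go left to 20.
        20 is a leaf — visit 20.
      Visit 16.
      At 16: no right child.
  Visit 38.
  At 38: go right to 12.
    At 12: no left child.
    Visit 12.
    At 12: go right to 33.
      At 33: go left to 8.
        At 8: go left to 13.
          At 13: go left to 5.
            5 is a leaf — visit 5.
          Visit 13.
          At 13: no right child.
        Visit 8.
        At 8: no right child.
      Visit 33.
      At 33: go right to 14.
        14 is a leaf — visit 14.
Full in-order sequence: 10, 31, 24, 20, 16, 38, 12, 5, 13, 8, 33, 14.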